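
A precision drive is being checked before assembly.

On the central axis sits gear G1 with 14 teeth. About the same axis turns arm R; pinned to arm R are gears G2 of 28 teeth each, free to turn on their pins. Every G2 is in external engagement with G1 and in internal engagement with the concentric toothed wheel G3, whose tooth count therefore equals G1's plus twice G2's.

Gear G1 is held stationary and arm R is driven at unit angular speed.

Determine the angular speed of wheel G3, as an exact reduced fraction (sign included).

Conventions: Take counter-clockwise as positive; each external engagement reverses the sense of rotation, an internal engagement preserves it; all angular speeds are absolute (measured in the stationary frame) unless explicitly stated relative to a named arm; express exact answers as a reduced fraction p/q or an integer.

6/5

planetary set (14T centre, 28T on arm, 70T internal) — Willis relation
ring teeth: 14 + 2·28 = 70
14(ω_sun−ω_arm) = −70(ω_ring−ω_arm),  ω_sun = 0, ω_arm = 1
ω_ring = 1 − (14/70)(0−1) = 6/5
exact speed ratio = 6/5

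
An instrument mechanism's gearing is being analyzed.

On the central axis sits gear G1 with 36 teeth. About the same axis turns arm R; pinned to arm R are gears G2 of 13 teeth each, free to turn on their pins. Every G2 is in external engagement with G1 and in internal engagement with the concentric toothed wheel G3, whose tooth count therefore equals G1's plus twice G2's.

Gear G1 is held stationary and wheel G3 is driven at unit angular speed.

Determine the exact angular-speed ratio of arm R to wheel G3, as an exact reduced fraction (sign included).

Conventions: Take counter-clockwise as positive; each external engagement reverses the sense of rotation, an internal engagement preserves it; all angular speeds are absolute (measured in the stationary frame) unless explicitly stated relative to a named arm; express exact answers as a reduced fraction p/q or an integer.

31/49

topology: planetary set — G1 36T / G2 13T / G3 62T, arm = carrier (Willis)
ring teeth: 36 + 2·13 = 62
36(ω_sun−ω_arm) = −62(ω_ring−ω_arm),  ω_sun = 0, ω_ring = 1
36(0−ω_arm) = −62(1−ω_arm)  ⇒  98·ω_arm = 62  ⇒  ω_arm = 31/49
ω_out/ω_in = 31/49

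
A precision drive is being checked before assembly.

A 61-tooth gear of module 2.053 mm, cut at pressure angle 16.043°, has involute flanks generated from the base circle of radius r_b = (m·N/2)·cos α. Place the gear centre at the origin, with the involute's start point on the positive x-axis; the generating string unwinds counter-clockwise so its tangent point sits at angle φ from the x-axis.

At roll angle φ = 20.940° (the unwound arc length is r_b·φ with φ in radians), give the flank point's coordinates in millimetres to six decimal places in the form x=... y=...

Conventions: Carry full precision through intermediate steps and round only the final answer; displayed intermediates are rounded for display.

topology: single-mesh involute geometry — m = 2.053, N = 61
pitch radius r_p = m·N/2 = 2.053·61/2 = 62.616500
base radius r_b = r_p·cos α = 62.616500·cos 16.043° = 60.177873
roll angle φ = 20.940° = 0.36547195 rad
x = r_b·(cos φ + φ·sin φ) = 64.063634
y = r_b·(sin φ − φ·cos φ) = 0.966197

x=64.063634 y=0.966197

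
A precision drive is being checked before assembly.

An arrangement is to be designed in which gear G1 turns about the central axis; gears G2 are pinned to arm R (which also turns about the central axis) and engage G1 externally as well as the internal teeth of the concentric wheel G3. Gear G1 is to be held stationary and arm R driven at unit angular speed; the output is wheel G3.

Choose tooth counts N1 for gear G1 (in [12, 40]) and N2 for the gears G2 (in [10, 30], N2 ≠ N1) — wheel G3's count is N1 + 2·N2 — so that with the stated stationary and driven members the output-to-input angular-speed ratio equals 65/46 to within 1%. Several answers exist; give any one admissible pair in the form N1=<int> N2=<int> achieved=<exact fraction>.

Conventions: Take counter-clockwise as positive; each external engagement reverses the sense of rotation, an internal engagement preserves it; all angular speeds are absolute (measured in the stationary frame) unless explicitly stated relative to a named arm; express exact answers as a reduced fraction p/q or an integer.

N1=38 N2=27 achieved=65/46

planetary set to be sized for 65/46 (Willis relation)
Willis with ω_sun = 0: ω_ring/ω_arm = (N1+N3)/N3; set equal to 65/46  ⇒  N3/N1 = 1/(65/46 − 1) = 46/19
N3 = N1 + 2·N2  ⇒  N2/N1 = (N3/N1 − 1)/2 = (46/19 − 1)/2 = 27/38
smallest multiple with N1 ≥ 12 and N2 ≥ 10: k = 1  ⇒  N1 = 1·38 = 38, N2 = 1·27 = 27 (N1 ≤ 40, N2 ≤ 30, N2 ≠ N1 ✓), N3 = 38 + 2·27 = 92
check: (N1+N3)/N3 with N1 = 38, N3 = 92 gives 65/46; |achieved − target| = 0 ≤ 13/920 ✓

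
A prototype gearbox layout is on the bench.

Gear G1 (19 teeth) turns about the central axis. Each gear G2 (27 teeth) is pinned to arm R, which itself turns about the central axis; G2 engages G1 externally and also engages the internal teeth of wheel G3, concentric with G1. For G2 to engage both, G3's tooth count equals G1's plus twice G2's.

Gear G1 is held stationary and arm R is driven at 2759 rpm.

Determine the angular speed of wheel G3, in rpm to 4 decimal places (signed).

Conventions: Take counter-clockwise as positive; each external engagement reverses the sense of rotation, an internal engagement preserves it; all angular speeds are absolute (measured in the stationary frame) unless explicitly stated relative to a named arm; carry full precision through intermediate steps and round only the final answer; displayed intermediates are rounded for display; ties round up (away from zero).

recognized (axles ride arm R): planetary set, 19/27/73 teeth
normalise by the input: solve with ω_arm = 1, then scale by 2759 rpm
ring teeth: 19 + 2·27 = 73
19(ω_sun−ω_arm) = −73(ω_ring−ω_arm),  ω_sun = 0, ω_arm = 1
ω_ring = 1 − (19/73)(0−1) = 92/73
scale: ω_ring = 92/73 × 2759 rpm = +3477.0959 rpm

+3477.0959 rpm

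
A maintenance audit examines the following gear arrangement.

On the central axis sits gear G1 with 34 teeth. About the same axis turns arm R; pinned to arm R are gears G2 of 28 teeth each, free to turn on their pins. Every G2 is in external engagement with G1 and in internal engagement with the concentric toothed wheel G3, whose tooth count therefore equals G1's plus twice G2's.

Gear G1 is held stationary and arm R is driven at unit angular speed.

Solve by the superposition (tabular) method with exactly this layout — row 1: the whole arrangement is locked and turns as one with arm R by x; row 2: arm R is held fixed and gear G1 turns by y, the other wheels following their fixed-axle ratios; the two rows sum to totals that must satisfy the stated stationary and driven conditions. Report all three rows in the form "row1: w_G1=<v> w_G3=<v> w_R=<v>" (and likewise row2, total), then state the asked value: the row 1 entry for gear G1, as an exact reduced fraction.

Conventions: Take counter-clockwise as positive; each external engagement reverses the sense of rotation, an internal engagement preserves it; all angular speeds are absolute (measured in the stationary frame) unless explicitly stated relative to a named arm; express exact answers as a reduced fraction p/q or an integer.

row1: w_G1=1 w_G3=1 w_R=1
row2: w_G1=-1 w_G3=17/45 w_R=0
total: w_G1=0 w_G3=62/45 w_R=1
asked value: 1

planetary set (34T centre, 28T on arm, 90T internal) — Willis relation
row 1: whole set turns with the arm by x
row 2 — arm fixed, fixed-axis ratios: sun y, ring −(34/90)·y, arm 0
boundary: total ω_sun = x + y = 0 and total ω_arm = x = 1  ⇒  y = -1, x = 1
row 2 ring = −(34/90)·(-1) = 17/45
totals (row 1 + row 2): sun 1 + (-1) = 0, ring 1 + 17/45 = 62/45, arm 1 + 0 = 1
asked cell (row1, sun) = 1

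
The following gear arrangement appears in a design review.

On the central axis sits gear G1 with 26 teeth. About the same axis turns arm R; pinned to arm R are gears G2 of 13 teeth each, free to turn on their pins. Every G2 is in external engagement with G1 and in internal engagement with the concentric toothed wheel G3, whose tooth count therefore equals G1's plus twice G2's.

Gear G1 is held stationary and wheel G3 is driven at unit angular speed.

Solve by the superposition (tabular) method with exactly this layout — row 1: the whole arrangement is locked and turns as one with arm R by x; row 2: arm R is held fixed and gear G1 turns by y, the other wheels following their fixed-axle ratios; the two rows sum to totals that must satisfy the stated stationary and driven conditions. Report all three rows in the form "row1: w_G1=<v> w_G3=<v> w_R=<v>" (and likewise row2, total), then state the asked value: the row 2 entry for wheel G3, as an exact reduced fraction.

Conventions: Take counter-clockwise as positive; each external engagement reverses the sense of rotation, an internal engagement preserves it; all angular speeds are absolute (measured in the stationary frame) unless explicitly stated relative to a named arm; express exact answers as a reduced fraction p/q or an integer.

class = planetary set [G3 = 26+2·13 = 52; Willis about the carrier]
row 1 — lock + rotate with arm: ω_sun = ω_ring = ω_arm = x
row 2: sun turns y, ring = −(26/52)·y, arm 0
boundary: total ω_sun = x + y = 0 and total ω_ring = x − (26/52)·y = 1  ⇒  y = -2/3, x = 2/3
row 2 ring = −(26/52)·(-2/3) = 1/3
totals (row 1 + row 2): sun 2/3 + (-2/3) = 0, ring 2/3 + 1/3 = 1, arm 2/3 + 0 = 2/3
asked cell (row2, ring) = 1/3

row1: w_G1=2/3 w_G3=2/3 w_R=2/3
row2: w_G1=-2/3 w_G3=1/3 w_R=0
total: w_G1=0 w_G3=1 w_R=2/3
asked value: 1/3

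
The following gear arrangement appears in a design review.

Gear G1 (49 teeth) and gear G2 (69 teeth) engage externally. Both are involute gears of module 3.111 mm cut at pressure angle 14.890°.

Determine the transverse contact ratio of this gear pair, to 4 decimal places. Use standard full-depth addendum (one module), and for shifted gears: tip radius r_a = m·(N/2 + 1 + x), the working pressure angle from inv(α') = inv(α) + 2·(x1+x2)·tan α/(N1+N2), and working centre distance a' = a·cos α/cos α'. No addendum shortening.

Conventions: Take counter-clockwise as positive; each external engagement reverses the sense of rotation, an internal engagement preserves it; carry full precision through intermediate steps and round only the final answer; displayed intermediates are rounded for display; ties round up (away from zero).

2.1398

class = single-mesh tooth geometry [involute pair 49T × 69T, m = 3.111]
base radii: r_b1 = 73.660121, r_b2 = 103.725477
tip radii: r_a1 = 79.330500, r_a2 = 110.440500
no profile shift: α' = α, a' = a
action lengths: √(r_a1²−r_b1²) = 29.453604, √(r_a2²−r_b2²) = 37.922679
base pitch p_b = π·m·cos α = 9.445310
CR = (29.453604 + 37.922679 − 183.549000·sin 14.89000°)/9.445310 = 2.139768
contact ratio ≈ 2.1398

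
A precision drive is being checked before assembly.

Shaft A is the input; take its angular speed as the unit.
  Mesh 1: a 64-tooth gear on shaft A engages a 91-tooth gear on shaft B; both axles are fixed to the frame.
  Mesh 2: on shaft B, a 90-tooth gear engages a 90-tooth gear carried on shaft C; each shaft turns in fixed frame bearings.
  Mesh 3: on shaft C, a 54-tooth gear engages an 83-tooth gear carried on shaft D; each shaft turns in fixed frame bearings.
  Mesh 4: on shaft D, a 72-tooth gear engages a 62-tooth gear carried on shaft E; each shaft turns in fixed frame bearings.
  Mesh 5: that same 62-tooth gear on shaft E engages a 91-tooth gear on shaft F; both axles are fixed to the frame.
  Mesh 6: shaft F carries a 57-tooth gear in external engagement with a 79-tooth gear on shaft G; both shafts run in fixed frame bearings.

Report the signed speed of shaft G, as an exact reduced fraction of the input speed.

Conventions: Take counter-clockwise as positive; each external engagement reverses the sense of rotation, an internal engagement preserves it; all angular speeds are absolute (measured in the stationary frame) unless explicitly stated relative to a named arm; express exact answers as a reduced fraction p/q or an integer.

6-mesh fixed-axis compound train (all bearings frame-fixed)
mesh 1 [64T→91T]: |ω|/ω_in = 1×64/91 = 64/91, sense flips to −
mesh 2 [90T→90T]: |ω|/ω_in = (64/91)×90/90 = 64/91, sense flips to +
mesh 3 [54T→83T]: |ω|/ω_in = (64/91)×54/83 = 3456/7553, sense flips to −
mesh 4 [72T→62T]: |ω|/ω_in = (3456/7553)×72/62 = 124416/234143, sense flips to +
mesh 5 [62T→91T]: |ω|/ω_in = (124416/234143)×62/91 = 248832/687323, sense flips to −
mesh 6 [57T→79T]: |ω|/ω_in = (248832/687323)×57/79 = 14183424/54298517, sense flips to +
signed output speed (× input speed) = 14183424/54298517

14183424/54298517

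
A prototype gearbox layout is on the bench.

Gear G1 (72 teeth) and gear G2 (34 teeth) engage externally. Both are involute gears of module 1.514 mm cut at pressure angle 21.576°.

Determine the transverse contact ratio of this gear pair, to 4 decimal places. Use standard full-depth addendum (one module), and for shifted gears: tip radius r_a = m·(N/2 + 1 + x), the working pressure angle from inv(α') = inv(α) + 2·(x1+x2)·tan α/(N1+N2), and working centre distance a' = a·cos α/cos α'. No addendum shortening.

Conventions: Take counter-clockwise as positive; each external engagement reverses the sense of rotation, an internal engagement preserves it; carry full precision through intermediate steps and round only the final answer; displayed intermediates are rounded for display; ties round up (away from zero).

topology: single-mesh involute geometry — m = 1.514, 72T/34T pair
base radii: r_b1 = 50.684938, r_b2 = 23.934554
tip radii: r_a1 = 56.018000, r_a2 = 27.252000
no profile shift: α' = α, a' = a
action lengths: √(r_a1²−r_b1²) = 23.854841, √(r_a2²−r_b2²) = 13.031064
base pitch p_b = π·m·cos α = 4.423095
CR = (23.854841 + 13.031064 − 80.242000·sin 21.57600°)/4.423095 = 1.668087
contact ratio ≈ 1.6681

1.6681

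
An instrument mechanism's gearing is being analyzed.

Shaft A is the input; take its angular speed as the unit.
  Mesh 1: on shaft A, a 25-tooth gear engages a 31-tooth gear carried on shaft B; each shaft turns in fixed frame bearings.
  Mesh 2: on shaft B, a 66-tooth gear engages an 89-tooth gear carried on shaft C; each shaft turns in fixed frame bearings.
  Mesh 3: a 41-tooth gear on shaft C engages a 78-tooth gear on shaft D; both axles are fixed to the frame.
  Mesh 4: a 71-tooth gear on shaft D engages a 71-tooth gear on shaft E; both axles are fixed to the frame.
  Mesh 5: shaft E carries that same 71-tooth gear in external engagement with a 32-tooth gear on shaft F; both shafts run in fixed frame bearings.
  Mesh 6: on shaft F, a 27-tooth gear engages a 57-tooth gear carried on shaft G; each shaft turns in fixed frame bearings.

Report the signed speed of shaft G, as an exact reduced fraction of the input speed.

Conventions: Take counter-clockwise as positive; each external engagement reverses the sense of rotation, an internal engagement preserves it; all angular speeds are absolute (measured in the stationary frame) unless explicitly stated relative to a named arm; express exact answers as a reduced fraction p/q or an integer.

6-mesh fixed-axis compound train (all bearings frame-fixed)
mesh 1 [25T→31T]: |ω|/ω_in = 1×25/31 = 25/31, sense flips to −
mesh 2 [66T→89T]: |ω|/ω_in = (25/31)×66/89 = 1650/2759, sense flips to +
mesh 3 [41T→78T]: |ω|/ω_in = (1650/2759)×41/78 = 11275/35867, sense flips to −
mesh 4 [71T→71T]: |ω|/ω_in = (11275/35867)×71/71 = 11275/35867, sense flips to +
mesh 5 [71T→32T]: |ω|/ω_in = (11275/35867)×71/32 = 800525/1147744, sense flips to −
mesh 6 [27T→57T]: |ω|/ω_in = (800525/1147744)×27/57 = 7204725/21807136, sense flips to +
signed output speed (× input speed) = 7204725/21807136

7204725/21807136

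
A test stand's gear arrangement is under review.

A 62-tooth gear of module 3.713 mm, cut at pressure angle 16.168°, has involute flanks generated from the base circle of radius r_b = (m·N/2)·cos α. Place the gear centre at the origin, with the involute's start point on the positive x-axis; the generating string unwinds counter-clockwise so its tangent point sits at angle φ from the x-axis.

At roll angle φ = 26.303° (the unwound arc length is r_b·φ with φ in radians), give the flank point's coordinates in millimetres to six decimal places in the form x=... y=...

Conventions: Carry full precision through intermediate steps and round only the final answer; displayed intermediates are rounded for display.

x=121.593194 y=3.490659

single-mesh involute tooth geometry (62T wheel at module 3.713)
pitch radius r_p = m·N/2 = 3.713·62/2 = 115.103000
base radius r_b = r_p·cos α = 115.103000·cos 16.168° = 110.550602
roll angle φ = 26.303° = 0.45907395 rad
x = r_b·(cos φ + φ·sin φ) = 121.593194
y = r_b·(sin φ − φ·cos φ) = 3.490659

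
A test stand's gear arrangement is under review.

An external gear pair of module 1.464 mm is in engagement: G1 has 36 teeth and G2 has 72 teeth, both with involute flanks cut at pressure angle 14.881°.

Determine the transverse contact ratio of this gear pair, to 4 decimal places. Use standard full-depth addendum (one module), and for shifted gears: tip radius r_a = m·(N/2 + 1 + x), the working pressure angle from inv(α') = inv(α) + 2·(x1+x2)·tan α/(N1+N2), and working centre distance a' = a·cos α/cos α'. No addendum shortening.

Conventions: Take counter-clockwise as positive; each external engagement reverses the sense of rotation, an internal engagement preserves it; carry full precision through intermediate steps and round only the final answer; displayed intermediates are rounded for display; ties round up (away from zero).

2.0949

topology: single-mesh involute geometry — m = 1.464, 36T/72T pair
base radii: r_b1 = 25.468188, r_b2 = 50.936376
tip radii: r_a1 = 27.816000, r_a2 = 54.168000
no profile shift: α' = α, a' = a
action lengths: √(r_a1²−r_b1²) = 11.184867, √(r_a2²−r_b2²) = 18.429808
base pitch p_b = π·m·cos α = 4.445037
CR = (11.184867 + 18.429808 − 79.056000·sin 14.88100°)/4.445037 = 2.094948
contact ratio ≈ 2.0949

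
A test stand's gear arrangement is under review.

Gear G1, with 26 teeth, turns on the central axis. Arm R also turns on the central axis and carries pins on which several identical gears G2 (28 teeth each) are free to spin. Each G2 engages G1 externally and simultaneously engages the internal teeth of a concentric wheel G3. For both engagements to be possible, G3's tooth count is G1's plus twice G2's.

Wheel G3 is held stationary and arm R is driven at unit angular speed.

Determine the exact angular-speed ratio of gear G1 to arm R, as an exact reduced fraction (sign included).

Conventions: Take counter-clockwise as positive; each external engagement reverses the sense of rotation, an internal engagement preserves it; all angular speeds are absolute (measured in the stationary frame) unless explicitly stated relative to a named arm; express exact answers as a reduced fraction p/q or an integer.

topology: planetary set — G1 26T / G2 28T / G3 82T, arm = carrier (Willis)
ring teeth: 26 + 2·28 = 82
26(ω_sun−ω_arm) = −82(ω_ring−ω_arm),  ω_ring = 0, ω_arm = 1
ω_sun = 1 − (82/26)(0−1) = 54/13
ω_out/ω_in = 54/13

54/13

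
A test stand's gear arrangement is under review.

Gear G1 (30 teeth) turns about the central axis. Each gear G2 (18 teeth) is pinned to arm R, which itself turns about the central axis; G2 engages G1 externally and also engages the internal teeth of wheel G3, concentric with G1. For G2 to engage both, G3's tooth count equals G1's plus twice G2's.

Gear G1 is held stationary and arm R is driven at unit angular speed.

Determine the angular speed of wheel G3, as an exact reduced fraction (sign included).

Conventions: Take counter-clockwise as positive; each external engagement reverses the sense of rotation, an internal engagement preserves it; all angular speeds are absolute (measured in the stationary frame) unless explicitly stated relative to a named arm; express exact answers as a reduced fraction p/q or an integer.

topology: planetary set — G1 30T / G2 18T / G3 66T, arm = carrier (Willis)
ring teeth: 30 + 2·18 = 66
30(ω_sun−ω_arm) = −66(ω_ring−ω_arm),  ω_sun = 0, ω_arm = 1
ω_ring = 1 − (30/66)(0−1) = 16/11
exact speed ratio = 16/11

16/11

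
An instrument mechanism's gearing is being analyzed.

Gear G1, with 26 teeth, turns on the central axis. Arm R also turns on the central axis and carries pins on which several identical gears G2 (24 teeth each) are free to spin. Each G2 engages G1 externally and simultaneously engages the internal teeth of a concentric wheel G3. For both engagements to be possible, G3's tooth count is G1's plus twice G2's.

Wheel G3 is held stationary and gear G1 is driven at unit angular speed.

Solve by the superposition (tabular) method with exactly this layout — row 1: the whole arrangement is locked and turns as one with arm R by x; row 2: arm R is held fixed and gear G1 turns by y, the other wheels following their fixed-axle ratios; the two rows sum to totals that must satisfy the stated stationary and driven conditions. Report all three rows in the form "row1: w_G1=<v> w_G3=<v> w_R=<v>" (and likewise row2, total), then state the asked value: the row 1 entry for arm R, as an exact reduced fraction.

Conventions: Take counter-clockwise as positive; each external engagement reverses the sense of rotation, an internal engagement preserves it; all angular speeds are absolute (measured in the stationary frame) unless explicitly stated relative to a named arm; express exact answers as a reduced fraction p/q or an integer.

row1: w_G1=13/50 w_G3=13/50 w_R=13/50
row2: w_G1=37/50 w_G3=-13/50 w_R=0
total: w_G1=1 w_G3=0 w_R=13/50
asked value: 13/50

class = planetary set [G3 = 26+2·24 = 74; Willis about the carrier]
superposition row 1 [locked train]: every member turns x
row 2 (arm held, sun turns y): ω_ring = −(26/74)·y, ω_arm = 0
boundary: total ω_ring = x − (26/74)·y = 0 and total ω_sun = x + y = 1  ⇒  y = 37/50, x = 13/50
row 2 ring = −(26/74)·37/50 = -13/50
totals (row 1 + row 2): sun 13/50 + 37/50 = 1, ring 13/50 + (-13/50) = 0, arm 13/50 + 0 = 13/50
asked cell (row1, arm) = 13/50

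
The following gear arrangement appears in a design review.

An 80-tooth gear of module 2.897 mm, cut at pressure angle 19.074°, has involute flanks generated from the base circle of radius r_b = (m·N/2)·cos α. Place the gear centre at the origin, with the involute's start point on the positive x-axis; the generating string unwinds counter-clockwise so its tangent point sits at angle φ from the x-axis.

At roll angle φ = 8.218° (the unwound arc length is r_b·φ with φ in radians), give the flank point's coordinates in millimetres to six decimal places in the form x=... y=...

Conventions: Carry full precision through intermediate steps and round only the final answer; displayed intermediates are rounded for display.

x=110.638616 y=0.107498

topology: single-mesh involute geometry — m = 2.897, N = 80
pitch radius r_p = m·N/2 = 2.897·80/2 = 115.880000
base radius r_b = r_p·cos α = 115.880000·cos 19.074° = 109.517875
roll angle φ = 8.218° = 0.14343116 rad
x = r_b·(cos φ + φ·sin φ) = 110.638616
y = r_b·(sin φ − φ·cos φ) = 0.107498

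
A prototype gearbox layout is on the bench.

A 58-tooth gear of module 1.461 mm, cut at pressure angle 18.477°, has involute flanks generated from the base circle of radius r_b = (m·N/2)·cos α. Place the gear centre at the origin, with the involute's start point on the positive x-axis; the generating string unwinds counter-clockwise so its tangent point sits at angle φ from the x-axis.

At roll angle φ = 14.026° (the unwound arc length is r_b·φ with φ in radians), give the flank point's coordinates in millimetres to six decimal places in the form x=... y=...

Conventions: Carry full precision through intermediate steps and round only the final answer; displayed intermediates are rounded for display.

x=41.371020 y=0.195331

single-mesh involute tooth geometry (58T wheel at module 1.461)
pitch radius r_p = m·N/2 = 1.461·58/2 = 42.369000
base radius r_b = r_p·cos α = 42.369000·cos 18.477° = 40.184918
roll angle φ = 14.026° = 0.24479988 rad
x = r_b·(cos φ + φ·sin φ) = 41.371020
y = r_b·(sin φ − φ·cos φ) = 0.195331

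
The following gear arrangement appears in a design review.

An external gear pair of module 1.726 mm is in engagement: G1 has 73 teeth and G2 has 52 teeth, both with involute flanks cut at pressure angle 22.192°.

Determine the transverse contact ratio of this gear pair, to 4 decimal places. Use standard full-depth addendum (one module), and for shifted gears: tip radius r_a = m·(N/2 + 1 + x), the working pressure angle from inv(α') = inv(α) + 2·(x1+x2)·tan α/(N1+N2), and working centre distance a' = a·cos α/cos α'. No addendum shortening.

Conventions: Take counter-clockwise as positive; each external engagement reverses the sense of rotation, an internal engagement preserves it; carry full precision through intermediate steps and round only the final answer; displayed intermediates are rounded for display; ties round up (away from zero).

recognized (one external pair, fixed centres): single-mesh tooth geometry, m = 1.726, N1 = 73, N2 = 52
base radii: r_b1 = 58.332244, r_b2 = 41.551735
tip radii: r_a1 = 64.725000, r_a2 = 46.602000
no profile shift: α' = α, a' = a
action lengths: √(r_a1²−r_b1²) = 28.047726, √(r_a2²−r_b2²) = 21.099756
base pitch p_b = π·m·cos α = 5.020716
CR = (28.047726 + 21.099756 − 107.875000·sin 22.19200°)/5.020716 = 1.673437
contact ratio ≈ 1.6734

1.6734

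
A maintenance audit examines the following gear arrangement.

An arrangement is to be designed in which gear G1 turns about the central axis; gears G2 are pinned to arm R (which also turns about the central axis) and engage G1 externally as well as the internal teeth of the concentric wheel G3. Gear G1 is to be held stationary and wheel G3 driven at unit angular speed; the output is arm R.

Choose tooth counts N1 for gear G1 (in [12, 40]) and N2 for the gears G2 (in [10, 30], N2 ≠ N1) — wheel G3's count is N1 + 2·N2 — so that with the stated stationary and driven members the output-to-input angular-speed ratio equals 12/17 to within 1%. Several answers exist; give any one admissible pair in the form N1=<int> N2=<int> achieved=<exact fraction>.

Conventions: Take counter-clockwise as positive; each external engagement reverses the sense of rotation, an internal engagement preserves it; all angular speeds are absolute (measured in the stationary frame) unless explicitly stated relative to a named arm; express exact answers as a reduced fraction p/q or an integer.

class = planetary set [ratio 12/17 wanted; Willis about the carrier]
Willis with ω_sun = 0: ω_arm/ω_ring = N3/(N1+N3); set equal to 12/17  ⇒  N3/N1 = (12/17)/(1 − 12/17) = 12/5
N3 = N1 + 2·N2  ⇒  N2/N1 = (N3/N1 − 1)/2 = (12/5 − 1)/2 = 7/10
smallest multiple with N1 ≥ 12 and N2 ≥ 10: k = 2  ⇒  N1 = 2·10 = 20, N2 = 2·7 = 14 (N1 ≤ 40, N2 ≤ 30, N2 ≠ N1 ✓), N3 = 20 + 2·14 = 48
check: N3/(N1+N3) with N1 = 20, N3 = 48 gives 12/17; |achieved − target| = 0 ≤ 3/425 ✓

N1=20 N2=14 achieved=12/17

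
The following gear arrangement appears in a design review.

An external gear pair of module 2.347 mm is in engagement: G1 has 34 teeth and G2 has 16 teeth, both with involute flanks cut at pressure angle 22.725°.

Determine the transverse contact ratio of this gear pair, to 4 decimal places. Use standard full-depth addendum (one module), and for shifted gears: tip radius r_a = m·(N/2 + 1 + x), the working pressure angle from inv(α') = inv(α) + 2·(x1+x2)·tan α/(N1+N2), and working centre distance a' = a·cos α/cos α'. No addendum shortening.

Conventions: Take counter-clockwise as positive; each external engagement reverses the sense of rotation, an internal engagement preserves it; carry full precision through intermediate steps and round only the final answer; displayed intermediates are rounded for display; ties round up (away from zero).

recognized (one external pair, fixed centres): single-mesh tooth geometry, m = 2.347, N1 = 34, N2 = 16
base radii: r_b1 = 36.801625, r_b2 = 17.318412
tip radii: r_a1 = 42.246000, r_a2 = 21.123000
no profile shift: α' = α, a' = a
action lengths: √(r_a1²−r_b1²) = 20.745238, √(r_a2²−r_b2²) = 12.093541
base pitch p_b = π·m·cos α = 6.800924
CR = (20.745238 + 12.093541 − 58.675000·sin 22.72500°)/6.800924 = 1.495697
contact ratio ≈ 1.4957

1.4957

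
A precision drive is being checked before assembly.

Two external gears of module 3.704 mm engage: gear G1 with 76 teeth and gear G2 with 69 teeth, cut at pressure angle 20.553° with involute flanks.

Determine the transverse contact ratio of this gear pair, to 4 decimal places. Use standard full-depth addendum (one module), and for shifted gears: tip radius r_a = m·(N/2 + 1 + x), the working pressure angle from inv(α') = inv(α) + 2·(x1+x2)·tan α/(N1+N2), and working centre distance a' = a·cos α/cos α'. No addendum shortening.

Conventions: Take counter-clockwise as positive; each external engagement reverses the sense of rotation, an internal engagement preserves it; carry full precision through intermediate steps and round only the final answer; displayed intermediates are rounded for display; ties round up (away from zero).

class = single-mesh tooth geometry [involute pair 76T × 69T, m = 3.704]
base radii: r_b1 = 131.792831, r_b2 = 119.654018
tip radii: r_a1 = 144.456000, r_a2 = 131.492000
no profile shift: α' = α, a' = a
action lengths: √(r_a1²−r_b1²) = 59.145462, √(r_a2²−r_b2²) = 54.525793
base pitch p_b = π·m·cos α = 10.895773
CR = (59.145462 + 54.525793 − 268.540000·sin 20.55300°)/10.895773 = 1.779950
contact ratio ≈ 1.7799

1.7799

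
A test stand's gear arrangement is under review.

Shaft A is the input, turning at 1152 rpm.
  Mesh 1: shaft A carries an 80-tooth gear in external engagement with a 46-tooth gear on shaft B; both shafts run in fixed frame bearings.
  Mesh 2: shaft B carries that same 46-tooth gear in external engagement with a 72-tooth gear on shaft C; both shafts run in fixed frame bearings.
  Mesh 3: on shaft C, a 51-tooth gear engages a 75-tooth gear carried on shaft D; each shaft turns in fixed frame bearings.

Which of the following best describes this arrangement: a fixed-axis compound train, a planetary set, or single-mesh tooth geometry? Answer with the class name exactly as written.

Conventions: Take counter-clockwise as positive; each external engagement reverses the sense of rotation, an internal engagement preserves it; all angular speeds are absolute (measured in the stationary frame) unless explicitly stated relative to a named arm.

topology: fixed-axis compound train — 3 meshes, A→D
classification: fixed-axis compound train

fixed-axis compound train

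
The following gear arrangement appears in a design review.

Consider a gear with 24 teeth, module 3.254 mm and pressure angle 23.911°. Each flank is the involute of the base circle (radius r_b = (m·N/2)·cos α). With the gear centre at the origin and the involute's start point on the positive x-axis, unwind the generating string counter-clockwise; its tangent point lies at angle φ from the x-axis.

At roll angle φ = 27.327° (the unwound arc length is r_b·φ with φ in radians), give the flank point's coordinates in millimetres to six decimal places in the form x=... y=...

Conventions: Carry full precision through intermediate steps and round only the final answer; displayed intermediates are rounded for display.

x=39.528862 y=1.261839

class = single-mesh tooth geometry [base-circle involute, m = 3.254, 24T]
pitch radius r_p = m·N/2 = 3.254·24/2 = 39.048000
base radius r_b = r_p·cos α = 39.048000·cos 23.911° = 35.696751
roll angle φ = 27.327° = 0.47694612 rad
x = r_b·(cos φ + φ·sin φ) = 39.528862
y = r_b·(sin φ − φ·cos φ) = 1.261839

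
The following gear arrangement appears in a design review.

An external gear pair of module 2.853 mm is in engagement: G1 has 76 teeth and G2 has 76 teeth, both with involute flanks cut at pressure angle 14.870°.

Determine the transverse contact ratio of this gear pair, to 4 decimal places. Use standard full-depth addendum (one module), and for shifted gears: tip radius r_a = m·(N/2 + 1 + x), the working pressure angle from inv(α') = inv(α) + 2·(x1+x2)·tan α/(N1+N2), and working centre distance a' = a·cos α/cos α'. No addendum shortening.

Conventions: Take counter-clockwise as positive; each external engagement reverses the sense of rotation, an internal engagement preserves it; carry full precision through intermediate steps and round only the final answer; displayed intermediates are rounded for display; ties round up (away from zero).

2.2176

recognized (one external pair, fixed centres): single-mesh tooth geometry, m = 2.853, N1 = 76, N2 = 76
base radii: r_b1 = 104.783278, r_b2 = 104.783278
tip radii: r_a1 = 111.267000, r_a2 = 111.267000
no profile shift: α' = α, a' = a
action lengths: √(r_a1²−r_b1²) = 37.427395, √(r_a2²−r_b2²) = 37.427395
base pitch p_b = π·m·cos α = 8.662799
CR = (37.427395 + 37.427395 − 216.828000·sin 14.87000°)/8.662799 = 2.217634
contact ratio ≈ 2.2176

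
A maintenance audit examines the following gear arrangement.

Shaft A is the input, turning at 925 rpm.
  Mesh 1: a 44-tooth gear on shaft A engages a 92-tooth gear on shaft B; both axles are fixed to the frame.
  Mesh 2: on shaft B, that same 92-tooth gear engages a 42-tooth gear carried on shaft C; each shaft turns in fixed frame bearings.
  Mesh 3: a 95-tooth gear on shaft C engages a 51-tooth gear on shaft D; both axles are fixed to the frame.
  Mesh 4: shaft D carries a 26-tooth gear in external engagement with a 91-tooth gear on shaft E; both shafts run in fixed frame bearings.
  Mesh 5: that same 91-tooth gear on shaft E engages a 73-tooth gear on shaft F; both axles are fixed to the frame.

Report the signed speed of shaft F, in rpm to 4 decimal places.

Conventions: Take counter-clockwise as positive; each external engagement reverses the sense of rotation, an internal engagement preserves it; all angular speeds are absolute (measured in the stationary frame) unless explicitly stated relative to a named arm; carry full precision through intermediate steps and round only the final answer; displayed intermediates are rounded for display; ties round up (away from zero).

class = fixed-axis compound train [5 meshes; 5 ratios multiply, 5 sense flips]
mesh 1 [44T→92T]: ω = 925.0000×44/92 = 442.3913 rpm, sense flips to −
mesh 2 [92T→42T]: ω = 442.3913×92/42 = 969.0476 rpm, sense flips to +
mesh 3 [95T→51T]: ω = 969.0476×95/51 = 1805.0887 rpm, sense flips to −
mesh 4 [26T→91T]: ω = 1805.0887×26/91 = 515.7396 rpm, sense flips to +
mesh 5 [91T→73T]: ω = 515.7396×91/73 = 642.9083 rpm, sense flips to −
signed output speed = -642.9083 rpm

-642.9083 rpm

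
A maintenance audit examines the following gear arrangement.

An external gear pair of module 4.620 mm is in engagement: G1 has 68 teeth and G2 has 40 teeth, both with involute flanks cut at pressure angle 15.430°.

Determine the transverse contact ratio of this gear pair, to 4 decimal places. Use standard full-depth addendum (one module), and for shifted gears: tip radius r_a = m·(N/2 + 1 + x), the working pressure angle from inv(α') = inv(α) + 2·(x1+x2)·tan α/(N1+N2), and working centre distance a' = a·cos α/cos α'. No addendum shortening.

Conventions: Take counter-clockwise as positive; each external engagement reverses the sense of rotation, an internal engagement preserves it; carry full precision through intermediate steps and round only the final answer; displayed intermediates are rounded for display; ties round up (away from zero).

2.0604

single-mesh involute tooth geometry (68T engaging 40T at module 4.620)
base radii: r_b1 = 151.418244, r_b2 = 89.069555
tip radii: r_a1 = 161.700000, r_a2 = 97.020000
no profile shift: α' = α, a' = a
action lengths: √(r_a1²−r_b1²) = 56.739804, √(r_a2²−r_b2²) = 38.464200
base pitch p_b = π·m·cos α = 13.991013
CR = (56.739804 + 38.464200 − 249.480000·sin 15.43000°)/13.991013 = 2.060404
contact ratio ≈ 2.0604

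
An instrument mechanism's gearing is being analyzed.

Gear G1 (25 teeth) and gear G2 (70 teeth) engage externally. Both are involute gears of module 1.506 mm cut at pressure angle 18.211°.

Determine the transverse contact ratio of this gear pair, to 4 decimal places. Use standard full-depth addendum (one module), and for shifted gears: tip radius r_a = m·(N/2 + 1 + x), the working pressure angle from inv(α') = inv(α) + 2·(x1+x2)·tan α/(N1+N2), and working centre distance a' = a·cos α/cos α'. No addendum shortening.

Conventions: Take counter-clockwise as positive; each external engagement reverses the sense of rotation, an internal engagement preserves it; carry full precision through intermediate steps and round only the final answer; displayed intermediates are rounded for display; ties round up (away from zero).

topology: single-mesh involute geometry — m = 1.506, 25T/70T pair
base radii: r_b1 = 17.882095, r_b2 = 50.069865
tip radii: r_a1 = 20.331000, r_a2 = 54.216000
no profile shift: α' = α, a' = a
action lengths: √(r_a1²−r_b1²) = 9.673689, √(r_a2²−r_b2²) = 20.793827
base pitch p_b = π·m·cos α = 4.494261
CR = (9.673689 + 20.793827 − 71.535000·sin 18.21100°)/4.494261 = 1.804878
contact ratio ≈ 1.8049

1.8049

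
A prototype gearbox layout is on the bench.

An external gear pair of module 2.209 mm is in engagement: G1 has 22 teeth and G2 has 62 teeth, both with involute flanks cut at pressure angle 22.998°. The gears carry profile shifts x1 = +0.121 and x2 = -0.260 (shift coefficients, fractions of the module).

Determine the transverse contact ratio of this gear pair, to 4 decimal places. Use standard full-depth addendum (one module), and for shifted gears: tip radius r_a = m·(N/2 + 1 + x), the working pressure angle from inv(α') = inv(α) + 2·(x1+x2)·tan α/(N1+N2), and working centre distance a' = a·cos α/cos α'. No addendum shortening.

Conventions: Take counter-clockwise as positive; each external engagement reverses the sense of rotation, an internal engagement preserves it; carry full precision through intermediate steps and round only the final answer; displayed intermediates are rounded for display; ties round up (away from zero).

1.5604

recognized (one external pair, fixed centres): single-mesh tooth geometry, m = 2.209, N1 = 22, N2 = 62
base radii: r_b1 = 22.367679, r_b2 = 63.036186
tip radii: r_a1 = 26.775289, r_a2 = 70.113660
inv(α') = inv(22.998°) + 2·(+0.121-0.260)·tan α/(22+62) = 0.02163813  ⇒  α' = 22.54121°
a' = a·cos α / cos α' = 92.7780·cos 22.998°/cos 22.54121° = 92.468047
action lengths: √(r_a1²−r_b1²) = 14.717440, √(r_a2²−r_b2²) = 30.697958
base pitch p_b = π·m·cos α = 6.388194
CR = (14.717440 + 30.697958 − 92.468047·sin 22.54121°)/6.388194 = 1.560375
contact ratio ≈ 1.5604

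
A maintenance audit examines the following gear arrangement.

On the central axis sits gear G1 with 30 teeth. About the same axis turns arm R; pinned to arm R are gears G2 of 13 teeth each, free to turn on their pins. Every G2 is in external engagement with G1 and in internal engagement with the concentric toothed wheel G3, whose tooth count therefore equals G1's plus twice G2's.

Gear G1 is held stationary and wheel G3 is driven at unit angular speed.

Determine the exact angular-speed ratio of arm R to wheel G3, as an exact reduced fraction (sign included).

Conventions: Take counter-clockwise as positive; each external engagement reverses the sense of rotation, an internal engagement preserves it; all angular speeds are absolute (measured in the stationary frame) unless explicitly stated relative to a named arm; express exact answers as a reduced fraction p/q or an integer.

28/43

planetary set (30T centre, 13T on arm, 56T internal) — Willis relation
ring teeth: 30 + 2·13 = 56
30(ω_sun−ω_arm) = −56(ω_ring−ω_arm),  ω_sun = 0, ω_ring = 1
30(0−ω_arm) = −56(1−ω_arm)  ⇒  86·ω_arm = 56  ⇒  ω_arm = 28/43
ω_out/ω_in = 28/43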